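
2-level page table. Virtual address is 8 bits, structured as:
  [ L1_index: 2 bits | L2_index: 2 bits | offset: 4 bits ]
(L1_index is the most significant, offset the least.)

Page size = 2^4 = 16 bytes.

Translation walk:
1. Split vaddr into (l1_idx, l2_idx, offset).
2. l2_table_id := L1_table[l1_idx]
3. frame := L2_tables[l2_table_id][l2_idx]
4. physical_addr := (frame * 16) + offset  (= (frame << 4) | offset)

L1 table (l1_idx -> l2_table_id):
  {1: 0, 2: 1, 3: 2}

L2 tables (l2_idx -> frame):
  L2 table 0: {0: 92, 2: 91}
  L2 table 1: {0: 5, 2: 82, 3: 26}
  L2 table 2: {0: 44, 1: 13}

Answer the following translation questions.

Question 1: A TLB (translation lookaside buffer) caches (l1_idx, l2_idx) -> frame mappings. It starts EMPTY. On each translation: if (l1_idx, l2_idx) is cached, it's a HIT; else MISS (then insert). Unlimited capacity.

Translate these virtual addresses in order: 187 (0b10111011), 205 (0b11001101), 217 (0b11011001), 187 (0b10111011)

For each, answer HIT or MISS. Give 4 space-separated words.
vaddr=187: (2,3) not in TLB -> MISS, insert
vaddr=205: (3,0) not in TLB -> MISS, insert
vaddr=217: (3,1) not in TLB -> MISS, insert
vaddr=187: (2,3) in TLB -> HIT

Answer: MISS MISS MISS HIT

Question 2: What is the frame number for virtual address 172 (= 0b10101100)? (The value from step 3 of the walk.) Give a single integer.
Answer: 82

Derivation:
vaddr = 172: l1_idx=2, l2_idx=2
L1[2] = 1; L2[1][2] = 82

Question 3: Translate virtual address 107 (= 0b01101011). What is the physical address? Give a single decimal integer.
vaddr = 107 = 0b01101011
Split: l1_idx=1, l2_idx=2, offset=11
L1[1] = 0
L2[0][2] = 91
paddr = 91 * 16 + 11 = 1467

Answer: 1467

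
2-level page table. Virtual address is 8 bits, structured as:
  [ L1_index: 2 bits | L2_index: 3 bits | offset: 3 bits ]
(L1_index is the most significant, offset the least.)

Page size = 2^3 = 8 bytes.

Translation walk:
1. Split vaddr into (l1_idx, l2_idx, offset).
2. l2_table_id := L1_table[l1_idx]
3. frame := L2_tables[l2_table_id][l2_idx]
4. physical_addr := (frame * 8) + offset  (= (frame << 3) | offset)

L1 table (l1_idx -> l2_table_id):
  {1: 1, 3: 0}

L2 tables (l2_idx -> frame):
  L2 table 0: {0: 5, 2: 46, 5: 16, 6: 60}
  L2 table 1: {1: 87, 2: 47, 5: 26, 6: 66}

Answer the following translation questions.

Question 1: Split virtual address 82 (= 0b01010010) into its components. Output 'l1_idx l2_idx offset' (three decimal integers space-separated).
vaddr = 82 = 0b01010010
  top 2 bits -> l1_idx = 1
  next 3 bits -> l2_idx = 2
  bottom 3 bits -> offset = 2

Answer: 1 2 2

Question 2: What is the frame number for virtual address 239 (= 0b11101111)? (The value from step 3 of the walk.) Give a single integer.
Answer: 16

Derivation:
vaddr = 239: l1_idx=3, l2_idx=5
L1[3] = 0; L2[0][5] = 16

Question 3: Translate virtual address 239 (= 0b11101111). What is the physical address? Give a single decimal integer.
vaddr = 239 = 0b11101111
Split: l1_idx=3, l2_idx=5, offset=7
L1[3] = 0
L2[0][5] = 16
paddr = 16 * 8 + 7 = 135

Answer: 135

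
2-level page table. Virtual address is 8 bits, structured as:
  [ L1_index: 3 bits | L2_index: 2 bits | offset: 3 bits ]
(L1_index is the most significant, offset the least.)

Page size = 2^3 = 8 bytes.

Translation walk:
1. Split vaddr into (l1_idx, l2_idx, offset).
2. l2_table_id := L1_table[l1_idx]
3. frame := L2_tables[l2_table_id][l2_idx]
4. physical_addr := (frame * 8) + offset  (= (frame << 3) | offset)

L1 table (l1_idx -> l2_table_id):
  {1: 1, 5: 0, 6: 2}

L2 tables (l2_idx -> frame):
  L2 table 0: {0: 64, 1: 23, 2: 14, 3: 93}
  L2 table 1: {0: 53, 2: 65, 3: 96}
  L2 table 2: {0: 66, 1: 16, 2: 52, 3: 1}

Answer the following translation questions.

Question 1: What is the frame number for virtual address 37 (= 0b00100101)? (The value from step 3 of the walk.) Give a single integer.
vaddr = 37: l1_idx=1, l2_idx=0
L1[1] = 1; L2[1][0] = 53

Answer: 53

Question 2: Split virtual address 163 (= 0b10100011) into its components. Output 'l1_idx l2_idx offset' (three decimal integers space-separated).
Answer: 5 0 3

Derivation:
vaddr = 163 = 0b10100011
  top 3 bits -> l1_idx = 5
  next 2 bits -> l2_idx = 0
  bottom 3 bits -> offset = 3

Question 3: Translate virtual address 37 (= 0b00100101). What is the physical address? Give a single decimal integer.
vaddr = 37 = 0b00100101
Split: l1_idx=1, l2_idx=0, offset=5
L1[1] = 1
L2[1][0] = 53
paddr = 53 * 8 + 5 = 429

Answer: 429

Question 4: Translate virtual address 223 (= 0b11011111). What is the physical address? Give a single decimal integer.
vaddr = 223 = 0b11011111
Split: l1_idx=6, l2_idx=3, offset=7
L1[6] = 2
L2[2][3] = 1
paddr = 1 * 8 + 7 = 15

Answer: 15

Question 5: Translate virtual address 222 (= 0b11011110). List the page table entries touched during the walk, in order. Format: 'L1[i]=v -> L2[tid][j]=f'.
vaddr = 222 = 0b11011110
Split: l1_idx=6, l2_idx=3, offset=6

Answer: L1[6]=2 -> L2[2][3]=1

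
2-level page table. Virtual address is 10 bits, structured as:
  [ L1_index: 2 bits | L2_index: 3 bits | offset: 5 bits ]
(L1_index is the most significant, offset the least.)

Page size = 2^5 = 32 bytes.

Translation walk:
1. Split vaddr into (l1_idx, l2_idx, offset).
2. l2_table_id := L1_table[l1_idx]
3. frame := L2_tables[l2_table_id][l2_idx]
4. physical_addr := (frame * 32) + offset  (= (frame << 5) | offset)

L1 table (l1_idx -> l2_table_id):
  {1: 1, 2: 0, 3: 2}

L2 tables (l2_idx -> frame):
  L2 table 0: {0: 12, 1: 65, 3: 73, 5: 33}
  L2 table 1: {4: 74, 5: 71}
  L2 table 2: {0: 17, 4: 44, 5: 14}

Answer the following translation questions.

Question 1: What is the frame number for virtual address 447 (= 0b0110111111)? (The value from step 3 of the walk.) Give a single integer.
vaddr = 447: l1_idx=1, l2_idx=5
L1[1] = 1; L2[1][5] = 71

Answer: 71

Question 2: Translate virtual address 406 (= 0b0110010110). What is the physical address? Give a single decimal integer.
Answer: 2390

Derivation:
vaddr = 406 = 0b0110010110
Split: l1_idx=1, l2_idx=4, offset=22
L1[1] = 1
L2[1][4] = 74
paddr = 74 * 32 + 22 = 2390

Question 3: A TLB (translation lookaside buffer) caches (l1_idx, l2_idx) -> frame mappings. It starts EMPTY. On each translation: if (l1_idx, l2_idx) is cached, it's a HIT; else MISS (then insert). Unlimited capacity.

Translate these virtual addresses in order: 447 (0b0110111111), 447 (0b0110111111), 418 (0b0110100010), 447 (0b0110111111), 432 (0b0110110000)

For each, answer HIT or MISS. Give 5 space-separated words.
vaddr=447: (1,5) not in TLB -> MISS, insert
vaddr=447: (1,5) in TLB -> HIT
vaddr=418: (1,5) in TLB -> HIT
vaddr=447: (1,5) in TLB -> HIT
vaddr=432: (1,5) in TLB -> HIT

Answer: MISS HIT HIT HIT HIT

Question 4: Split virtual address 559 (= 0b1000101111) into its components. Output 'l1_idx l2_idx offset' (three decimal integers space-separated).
vaddr = 559 = 0b1000101111
  top 2 bits -> l1_idx = 2
  next 3 bits -> l2_idx = 1
  bottom 5 bits -> offset = 15

Answer: 2 1 15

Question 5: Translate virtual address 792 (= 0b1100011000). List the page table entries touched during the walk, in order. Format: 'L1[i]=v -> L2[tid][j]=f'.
Answer: L1[3]=2 -> L2[2][0]=17

Derivation:
vaddr = 792 = 0b1100011000
Split: l1_idx=3, l2_idx=0, offset=24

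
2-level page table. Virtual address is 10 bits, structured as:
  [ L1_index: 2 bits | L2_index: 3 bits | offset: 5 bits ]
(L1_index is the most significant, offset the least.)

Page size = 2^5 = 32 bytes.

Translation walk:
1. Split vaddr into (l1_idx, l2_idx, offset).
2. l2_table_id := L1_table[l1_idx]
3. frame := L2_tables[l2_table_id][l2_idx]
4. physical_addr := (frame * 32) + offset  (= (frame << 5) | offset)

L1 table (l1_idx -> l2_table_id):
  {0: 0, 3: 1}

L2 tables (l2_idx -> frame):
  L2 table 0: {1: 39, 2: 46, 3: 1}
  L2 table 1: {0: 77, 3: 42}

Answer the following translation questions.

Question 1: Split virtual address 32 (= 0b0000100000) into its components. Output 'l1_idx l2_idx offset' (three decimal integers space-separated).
vaddr = 32 = 0b0000100000
  top 2 bits -> l1_idx = 0
  next 3 bits -> l2_idx = 1
  bottom 5 bits -> offset = 0

Answer: 0 1 0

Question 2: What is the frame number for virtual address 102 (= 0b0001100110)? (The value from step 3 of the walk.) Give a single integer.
vaddr = 102: l1_idx=0, l2_idx=3
L1[0] = 0; L2[0][3] = 1

Answer: 1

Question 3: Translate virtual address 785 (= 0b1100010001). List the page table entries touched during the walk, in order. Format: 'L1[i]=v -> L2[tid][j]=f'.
Answer: L1[3]=1 -> L2[1][0]=77

Derivation:
vaddr = 785 = 0b1100010001
Split: l1_idx=3, l2_idx=0, offset=17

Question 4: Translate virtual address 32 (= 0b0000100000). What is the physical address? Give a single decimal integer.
Answer: 1248

Derivation:
vaddr = 32 = 0b0000100000
Split: l1_idx=0, l2_idx=1, offset=0
L1[0] = 0
L2[0][1] = 39
paddr = 39 * 32 + 0 = 1248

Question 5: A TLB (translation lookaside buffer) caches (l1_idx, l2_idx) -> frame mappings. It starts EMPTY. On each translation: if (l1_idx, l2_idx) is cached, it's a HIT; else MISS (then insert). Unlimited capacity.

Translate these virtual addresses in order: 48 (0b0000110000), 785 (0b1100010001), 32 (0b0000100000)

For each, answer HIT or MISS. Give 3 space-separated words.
vaddr=48: (0,1) not in TLB -> MISS, insert
vaddr=785: (3,0) not in TLB -> MISS, insert
vaddr=32: (0,1) in TLB -> HIT

Answer: MISS MISS HIT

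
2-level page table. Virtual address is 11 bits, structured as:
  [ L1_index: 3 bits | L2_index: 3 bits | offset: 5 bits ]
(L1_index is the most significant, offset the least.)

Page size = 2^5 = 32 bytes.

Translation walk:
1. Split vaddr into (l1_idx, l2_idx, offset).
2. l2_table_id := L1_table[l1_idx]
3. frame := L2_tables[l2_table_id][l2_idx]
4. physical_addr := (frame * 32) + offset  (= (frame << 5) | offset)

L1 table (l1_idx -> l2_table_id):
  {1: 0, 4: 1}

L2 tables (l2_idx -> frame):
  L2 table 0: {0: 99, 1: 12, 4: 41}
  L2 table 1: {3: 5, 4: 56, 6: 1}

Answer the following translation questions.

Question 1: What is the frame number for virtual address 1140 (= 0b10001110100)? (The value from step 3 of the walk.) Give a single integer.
Answer: 5

Derivation:
vaddr = 1140: l1_idx=4, l2_idx=3
L1[4] = 1; L2[1][3] = 5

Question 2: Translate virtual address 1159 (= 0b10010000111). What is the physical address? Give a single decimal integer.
Answer: 1799

Derivation:
vaddr = 1159 = 0b10010000111
Split: l1_idx=4, l2_idx=4, offset=7
L1[4] = 1
L2[1][4] = 56
paddr = 56 * 32 + 7 = 1799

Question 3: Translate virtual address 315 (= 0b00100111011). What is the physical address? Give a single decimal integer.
vaddr = 315 = 0b00100111011
Split: l1_idx=1, l2_idx=1, offset=27
L1[1] = 0
L2[0][1] = 12
paddr = 12 * 32 + 27 = 411

Answer: 411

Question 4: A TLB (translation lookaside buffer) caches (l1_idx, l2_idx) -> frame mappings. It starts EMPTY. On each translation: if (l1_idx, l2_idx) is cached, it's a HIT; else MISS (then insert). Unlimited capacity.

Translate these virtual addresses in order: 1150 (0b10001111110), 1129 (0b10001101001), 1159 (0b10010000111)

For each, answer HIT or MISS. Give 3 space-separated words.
vaddr=1150: (4,3) not in TLB -> MISS, insert
vaddr=1129: (4,3) in TLB -> HIT
vaddr=1159: (4,4) not in TLB -> MISS, insert

Answer: MISS HIT MISS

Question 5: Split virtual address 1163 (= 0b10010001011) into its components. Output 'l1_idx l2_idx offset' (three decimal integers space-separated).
Answer: 4 4 11

Derivation:
vaddr = 1163 = 0b10010001011
  top 3 bits -> l1_idx = 4
  next 3 bits -> l2_idx = 4
  bottom 5 bits -> offset = 11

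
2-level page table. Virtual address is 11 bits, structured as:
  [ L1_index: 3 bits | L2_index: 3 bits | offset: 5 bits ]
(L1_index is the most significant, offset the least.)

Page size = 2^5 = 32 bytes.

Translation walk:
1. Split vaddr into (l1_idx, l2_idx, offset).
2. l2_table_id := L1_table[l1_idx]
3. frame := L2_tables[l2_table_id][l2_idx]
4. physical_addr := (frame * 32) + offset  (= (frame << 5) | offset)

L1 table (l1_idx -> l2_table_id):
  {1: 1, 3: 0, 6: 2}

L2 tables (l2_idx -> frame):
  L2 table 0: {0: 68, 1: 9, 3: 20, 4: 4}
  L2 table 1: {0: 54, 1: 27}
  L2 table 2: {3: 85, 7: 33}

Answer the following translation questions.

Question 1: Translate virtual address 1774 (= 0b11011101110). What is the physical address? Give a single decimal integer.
vaddr = 1774 = 0b11011101110
Split: l1_idx=6, l2_idx=7, offset=14
L1[6] = 2
L2[2][7] = 33
paddr = 33 * 32 + 14 = 1070

Answer: 1070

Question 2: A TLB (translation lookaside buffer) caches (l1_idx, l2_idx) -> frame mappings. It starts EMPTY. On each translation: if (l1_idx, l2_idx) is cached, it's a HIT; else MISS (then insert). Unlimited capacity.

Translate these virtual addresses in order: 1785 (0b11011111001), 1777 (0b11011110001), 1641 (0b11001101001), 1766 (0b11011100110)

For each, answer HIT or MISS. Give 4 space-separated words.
vaddr=1785: (6,7) not in TLB -> MISS, insert
vaddr=1777: (6,7) in TLB -> HIT
vaddr=1641: (6,3) not in TLB -> MISS, insert
vaddr=1766: (6,7) in TLB -> HIT

Answer: MISS HIT MISS HIT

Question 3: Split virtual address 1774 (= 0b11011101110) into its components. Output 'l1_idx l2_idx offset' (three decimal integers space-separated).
Answer: 6 7 14

Derivation:
vaddr = 1774 = 0b11011101110
  top 3 bits -> l1_idx = 6
  next 3 bits -> l2_idx = 7
  bottom 5 bits -> offset = 14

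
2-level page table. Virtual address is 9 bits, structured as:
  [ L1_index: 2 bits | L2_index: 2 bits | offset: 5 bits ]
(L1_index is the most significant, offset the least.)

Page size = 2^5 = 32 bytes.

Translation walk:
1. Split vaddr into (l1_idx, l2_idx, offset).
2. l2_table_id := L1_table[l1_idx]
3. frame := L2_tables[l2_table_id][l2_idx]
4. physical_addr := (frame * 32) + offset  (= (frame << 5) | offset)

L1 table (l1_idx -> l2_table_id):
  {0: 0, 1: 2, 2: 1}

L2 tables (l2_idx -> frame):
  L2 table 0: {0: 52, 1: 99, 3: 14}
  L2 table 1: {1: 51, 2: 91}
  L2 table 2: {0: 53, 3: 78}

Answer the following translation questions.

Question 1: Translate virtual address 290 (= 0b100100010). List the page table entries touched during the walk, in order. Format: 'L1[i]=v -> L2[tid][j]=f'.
Answer: L1[2]=1 -> L2[1][1]=51

Derivation:
vaddr = 290 = 0b100100010
Split: l1_idx=2, l2_idx=1, offset=2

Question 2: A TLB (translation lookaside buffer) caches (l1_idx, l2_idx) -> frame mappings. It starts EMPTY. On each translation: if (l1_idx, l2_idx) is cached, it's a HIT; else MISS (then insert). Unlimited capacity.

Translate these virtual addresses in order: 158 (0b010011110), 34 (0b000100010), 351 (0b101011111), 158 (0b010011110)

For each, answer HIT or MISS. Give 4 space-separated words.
Answer: MISS MISS MISS HIT

Derivation:
vaddr=158: (1,0) not in TLB -> MISS, insert
vaddr=34: (0,1) not in TLB -> MISS, insert
vaddr=351: (2,2) not in TLB -> MISS, insert
vaddr=158: (1,0) in TLB -> HIT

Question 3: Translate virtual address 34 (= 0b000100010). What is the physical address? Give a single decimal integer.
Answer: 3170

Derivation:
vaddr = 34 = 0b000100010
Split: l1_idx=0, l2_idx=1, offset=2
L1[0] = 0
L2[0][1] = 99
paddr = 99 * 32 + 2 = 3170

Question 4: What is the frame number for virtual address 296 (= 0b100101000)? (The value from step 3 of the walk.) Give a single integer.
Answer: 51

Derivation:
vaddr = 296: l1_idx=2, l2_idx=1
L1[2] = 1; L2[1][1] = 51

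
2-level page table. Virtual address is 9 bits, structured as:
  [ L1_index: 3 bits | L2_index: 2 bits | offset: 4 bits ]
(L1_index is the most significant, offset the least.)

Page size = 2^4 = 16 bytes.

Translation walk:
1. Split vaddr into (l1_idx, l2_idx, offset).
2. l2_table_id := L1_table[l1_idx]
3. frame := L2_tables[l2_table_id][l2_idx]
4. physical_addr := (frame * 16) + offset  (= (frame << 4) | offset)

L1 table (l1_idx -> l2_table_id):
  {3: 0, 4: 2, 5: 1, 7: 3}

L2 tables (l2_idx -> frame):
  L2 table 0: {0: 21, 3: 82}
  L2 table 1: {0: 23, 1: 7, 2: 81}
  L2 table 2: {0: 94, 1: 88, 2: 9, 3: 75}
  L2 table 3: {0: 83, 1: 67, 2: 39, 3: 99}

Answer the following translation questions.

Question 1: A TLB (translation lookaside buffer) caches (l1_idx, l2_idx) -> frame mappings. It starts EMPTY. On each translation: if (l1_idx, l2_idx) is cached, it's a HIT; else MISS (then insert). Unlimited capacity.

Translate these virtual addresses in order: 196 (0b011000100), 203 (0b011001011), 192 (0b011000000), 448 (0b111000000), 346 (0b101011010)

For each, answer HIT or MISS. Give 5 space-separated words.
Answer: MISS HIT HIT MISS MISS

Derivation:
vaddr=196: (3,0) not in TLB -> MISS, insert
vaddr=203: (3,0) in TLB -> HIT
vaddr=192: (3,0) in TLB -> HIT
vaddr=448: (7,0) not in TLB -> MISS, insert
vaddr=346: (5,1) not in TLB -> MISS, insert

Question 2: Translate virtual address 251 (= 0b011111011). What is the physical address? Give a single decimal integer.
vaddr = 251 = 0b011111011
Split: l1_idx=3, l2_idx=3, offset=11
L1[3] = 0
L2[0][3] = 82
paddr = 82 * 16 + 11 = 1323

Answer: 1323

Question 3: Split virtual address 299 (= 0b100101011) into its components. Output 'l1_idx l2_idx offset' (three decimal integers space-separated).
vaddr = 299 = 0b100101011
  top 3 bits -> l1_idx = 4
  next 2 bits -> l2_idx = 2
  bottom 4 bits -> offset = 11

Answer: 4 2 11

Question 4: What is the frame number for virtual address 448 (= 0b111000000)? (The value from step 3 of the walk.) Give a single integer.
vaddr = 448: l1_idx=7, l2_idx=0
L1[7] = 3; L2[3][0] = 83

Answer: 83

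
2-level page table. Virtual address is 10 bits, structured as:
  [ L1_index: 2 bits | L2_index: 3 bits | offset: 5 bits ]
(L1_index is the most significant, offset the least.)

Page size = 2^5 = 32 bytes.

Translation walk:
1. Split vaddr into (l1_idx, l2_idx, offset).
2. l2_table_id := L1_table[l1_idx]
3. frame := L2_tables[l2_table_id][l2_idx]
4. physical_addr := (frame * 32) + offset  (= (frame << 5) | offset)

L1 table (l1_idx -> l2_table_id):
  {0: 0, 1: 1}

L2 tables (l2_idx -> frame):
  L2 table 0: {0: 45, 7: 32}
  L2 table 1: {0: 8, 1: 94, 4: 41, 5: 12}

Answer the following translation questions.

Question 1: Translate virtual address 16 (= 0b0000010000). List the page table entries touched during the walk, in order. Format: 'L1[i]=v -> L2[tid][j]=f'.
vaddr = 16 = 0b0000010000
Split: l1_idx=0, l2_idx=0, offset=16

Answer: L1[0]=0 -> L2[0][0]=45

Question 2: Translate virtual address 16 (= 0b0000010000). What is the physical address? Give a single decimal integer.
Answer: 1456

Derivation:
vaddr = 16 = 0b0000010000
Split: l1_idx=0, l2_idx=0, offset=16
L1[0] = 0
L2[0][0] = 45
paddr = 45 * 32 + 16 = 1456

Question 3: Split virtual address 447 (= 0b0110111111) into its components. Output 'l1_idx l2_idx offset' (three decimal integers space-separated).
Answer: 1 5 31

Derivation:
vaddr = 447 = 0b0110111111
  top 2 bits -> l1_idx = 1
  next 3 bits -> l2_idx = 5
  bottom 5 bits -> offset = 31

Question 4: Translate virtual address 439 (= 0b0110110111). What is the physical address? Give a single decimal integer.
Answer: 407

Derivation:
vaddr = 439 = 0b0110110111
Split: l1_idx=1, l2_idx=5, offset=23
L1[1] = 1
L2[1][5] = 12
paddr = 12 * 32 + 23 = 407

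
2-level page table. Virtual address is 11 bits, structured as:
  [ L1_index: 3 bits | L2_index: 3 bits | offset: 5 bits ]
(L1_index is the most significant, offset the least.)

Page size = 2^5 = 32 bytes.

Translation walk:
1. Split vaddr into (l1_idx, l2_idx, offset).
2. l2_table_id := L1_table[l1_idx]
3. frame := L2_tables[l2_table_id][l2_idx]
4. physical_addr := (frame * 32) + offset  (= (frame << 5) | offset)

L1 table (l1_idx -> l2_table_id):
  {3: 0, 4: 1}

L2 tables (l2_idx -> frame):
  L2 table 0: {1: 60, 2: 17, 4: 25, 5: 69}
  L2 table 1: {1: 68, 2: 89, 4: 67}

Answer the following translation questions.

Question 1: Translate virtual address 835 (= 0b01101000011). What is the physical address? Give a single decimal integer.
vaddr = 835 = 0b01101000011
Split: l1_idx=3, l2_idx=2, offset=3
L1[3] = 0
L2[0][2] = 17
paddr = 17 * 32 + 3 = 547

Answer: 547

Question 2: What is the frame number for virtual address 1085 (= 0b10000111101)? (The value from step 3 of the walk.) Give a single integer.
vaddr = 1085: l1_idx=4, l2_idx=1
L1[4] = 1; L2[1][1] = 68

Answer: 68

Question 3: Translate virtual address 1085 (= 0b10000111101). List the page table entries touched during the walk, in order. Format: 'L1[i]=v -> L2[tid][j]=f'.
Answer: L1[4]=1 -> L2[1][1]=68

Derivation:
vaddr = 1085 = 0b10000111101
Split: l1_idx=4, l2_idx=1, offset=29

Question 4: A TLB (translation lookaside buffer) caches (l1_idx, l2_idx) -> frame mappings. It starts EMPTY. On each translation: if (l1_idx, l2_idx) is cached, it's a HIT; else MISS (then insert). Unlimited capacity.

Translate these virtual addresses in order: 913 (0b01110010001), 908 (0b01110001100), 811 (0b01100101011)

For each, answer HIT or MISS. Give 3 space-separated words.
Answer: MISS HIT MISS

Derivation:
vaddr=913: (3,4) not in TLB -> MISS, insert
vaddr=908: (3,4) in TLB -> HIT
vaddr=811: (3,1) not in TLB -> MISS, insert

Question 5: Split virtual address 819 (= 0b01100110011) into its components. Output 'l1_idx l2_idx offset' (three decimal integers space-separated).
Answer: 3 1 19

Derivation:
vaddr = 819 = 0b01100110011
  top 3 bits -> l1_idx = 3
  next 3 bits -> l2_idx = 1
  bottom 5 bits -> offset = 19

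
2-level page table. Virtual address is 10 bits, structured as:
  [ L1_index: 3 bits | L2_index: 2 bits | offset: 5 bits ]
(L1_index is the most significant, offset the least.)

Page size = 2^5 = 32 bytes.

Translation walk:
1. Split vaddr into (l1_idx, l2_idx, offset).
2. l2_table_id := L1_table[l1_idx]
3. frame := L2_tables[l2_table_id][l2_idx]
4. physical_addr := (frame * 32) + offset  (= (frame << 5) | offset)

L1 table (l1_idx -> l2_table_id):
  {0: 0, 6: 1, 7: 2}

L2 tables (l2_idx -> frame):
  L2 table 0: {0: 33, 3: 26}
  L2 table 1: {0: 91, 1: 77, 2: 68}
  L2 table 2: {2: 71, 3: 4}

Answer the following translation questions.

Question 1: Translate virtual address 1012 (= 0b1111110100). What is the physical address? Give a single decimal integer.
vaddr = 1012 = 0b1111110100
Split: l1_idx=7, l2_idx=3, offset=20
L1[7] = 2
L2[2][3] = 4
paddr = 4 * 32 + 20 = 148

Answer: 148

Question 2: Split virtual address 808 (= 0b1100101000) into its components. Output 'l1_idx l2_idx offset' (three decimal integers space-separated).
vaddr = 808 = 0b1100101000
  top 3 bits -> l1_idx = 6
  next 2 bits -> l2_idx = 1
  bottom 5 bits -> offset = 8

Answer: 6 1 8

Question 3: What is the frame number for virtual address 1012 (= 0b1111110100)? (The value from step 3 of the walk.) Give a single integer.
vaddr = 1012: l1_idx=7, l2_idx=3
L1[7] = 2; L2[2][3] = 4

Answer: 4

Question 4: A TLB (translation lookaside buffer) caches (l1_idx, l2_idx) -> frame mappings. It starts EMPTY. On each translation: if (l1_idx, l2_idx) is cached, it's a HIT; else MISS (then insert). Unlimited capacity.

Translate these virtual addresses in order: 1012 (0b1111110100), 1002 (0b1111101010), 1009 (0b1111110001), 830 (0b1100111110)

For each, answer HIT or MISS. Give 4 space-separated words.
Answer: MISS HIT HIT MISS

Derivation:
vaddr=1012: (7,3) not in TLB -> MISS, insert
vaddr=1002: (7,3) in TLB -> HIT
vaddr=1009: (7,3) in TLB -> HIT
vaddr=830: (6,1) not in TLB -> MISS, insert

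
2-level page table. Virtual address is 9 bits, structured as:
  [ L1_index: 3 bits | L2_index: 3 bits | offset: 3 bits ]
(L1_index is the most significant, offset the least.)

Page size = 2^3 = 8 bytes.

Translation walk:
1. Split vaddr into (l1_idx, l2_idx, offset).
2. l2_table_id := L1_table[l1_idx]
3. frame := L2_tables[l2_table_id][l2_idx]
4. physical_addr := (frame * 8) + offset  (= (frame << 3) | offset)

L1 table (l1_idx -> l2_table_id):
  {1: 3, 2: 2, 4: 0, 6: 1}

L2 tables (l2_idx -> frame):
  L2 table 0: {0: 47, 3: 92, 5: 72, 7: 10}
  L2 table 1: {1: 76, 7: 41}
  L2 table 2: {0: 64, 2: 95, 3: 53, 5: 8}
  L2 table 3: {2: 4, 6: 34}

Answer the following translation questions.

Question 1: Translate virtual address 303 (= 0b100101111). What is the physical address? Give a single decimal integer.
Answer: 583

Derivation:
vaddr = 303 = 0b100101111
Split: l1_idx=4, l2_idx=5, offset=7
L1[4] = 0
L2[0][5] = 72
paddr = 72 * 8 + 7 = 583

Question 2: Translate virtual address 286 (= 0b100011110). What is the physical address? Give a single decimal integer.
Answer: 742

Derivation:
vaddr = 286 = 0b100011110
Split: l1_idx=4, l2_idx=3, offset=6
L1[4] = 0
L2[0][3] = 92
paddr = 92 * 8 + 6 = 742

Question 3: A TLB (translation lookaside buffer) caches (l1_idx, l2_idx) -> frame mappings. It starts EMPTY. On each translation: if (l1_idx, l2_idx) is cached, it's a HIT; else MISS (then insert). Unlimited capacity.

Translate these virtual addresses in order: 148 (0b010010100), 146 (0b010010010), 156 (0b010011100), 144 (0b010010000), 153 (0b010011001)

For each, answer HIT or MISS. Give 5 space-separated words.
vaddr=148: (2,2) not in TLB -> MISS, insert
vaddr=146: (2,2) in TLB -> HIT
vaddr=156: (2,3) not in TLB -> MISS, insert
vaddr=144: (2,2) in TLB -> HIT
vaddr=153: (2,3) in TLB -> HIT

Answer: MISS HIT MISS HIT HIT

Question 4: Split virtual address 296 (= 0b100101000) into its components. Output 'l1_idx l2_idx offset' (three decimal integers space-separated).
Answer: 4 5 0

Derivation:
vaddr = 296 = 0b100101000
  top 3 bits -> l1_idx = 4
  next 3 bits -> l2_idx = 5
  bottom 3 bits -> offset = 0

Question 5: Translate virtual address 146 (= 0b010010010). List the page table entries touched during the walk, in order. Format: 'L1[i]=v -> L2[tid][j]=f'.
Answer: L1[2]=2 -> L2[2][2]=95

Derivation:
vaddr = 146 = 0b010010010
Split: l1_idx=2, l2_idx=2, offset=2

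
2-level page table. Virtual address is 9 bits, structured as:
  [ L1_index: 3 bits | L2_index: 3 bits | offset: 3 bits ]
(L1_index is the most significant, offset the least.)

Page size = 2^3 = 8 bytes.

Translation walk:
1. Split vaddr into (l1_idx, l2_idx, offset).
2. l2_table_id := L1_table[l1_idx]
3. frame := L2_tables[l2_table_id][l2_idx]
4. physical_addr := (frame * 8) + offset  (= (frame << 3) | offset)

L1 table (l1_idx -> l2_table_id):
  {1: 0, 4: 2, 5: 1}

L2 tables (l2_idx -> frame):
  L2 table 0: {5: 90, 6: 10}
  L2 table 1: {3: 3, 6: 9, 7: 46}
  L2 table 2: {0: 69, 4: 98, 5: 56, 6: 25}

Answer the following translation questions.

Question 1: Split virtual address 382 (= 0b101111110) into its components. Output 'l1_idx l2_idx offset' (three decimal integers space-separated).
Answer: 5 7 6

Derivation:
vaddr = 382 = 0b101111110
  top 3 bits -> l1_idx = 5
  next 3 bits -> l2_idx = 7
  bottom 3 bits -> offset = 6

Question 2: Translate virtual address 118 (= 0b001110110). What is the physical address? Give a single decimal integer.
Answer: 86

Derivation:
vaddr = 118 = 0b001110110
Split: l1_idx=1, l2_idx=6, offset=6
L1[1] = 0
L2[0][6] = 10
paddr = 10 * 8 + 6 = 86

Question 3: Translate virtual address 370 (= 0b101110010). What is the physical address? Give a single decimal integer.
vaddr = 370 = 0b101110010
Split: l1_idx=5, l2_idx=6, offset=2
L1[5] = 1
L2[1][6] = 9
paddr = 9 * 8 + 2 = 74

Answer: 74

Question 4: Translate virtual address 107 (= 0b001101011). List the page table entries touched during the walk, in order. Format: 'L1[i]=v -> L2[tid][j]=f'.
Answer: L1[1]=0 -> L2[0][5]=90

Derivation:
vaddr = 107 = 0b001101011
Split: l1_idx=1, l2_idx=5, offset=3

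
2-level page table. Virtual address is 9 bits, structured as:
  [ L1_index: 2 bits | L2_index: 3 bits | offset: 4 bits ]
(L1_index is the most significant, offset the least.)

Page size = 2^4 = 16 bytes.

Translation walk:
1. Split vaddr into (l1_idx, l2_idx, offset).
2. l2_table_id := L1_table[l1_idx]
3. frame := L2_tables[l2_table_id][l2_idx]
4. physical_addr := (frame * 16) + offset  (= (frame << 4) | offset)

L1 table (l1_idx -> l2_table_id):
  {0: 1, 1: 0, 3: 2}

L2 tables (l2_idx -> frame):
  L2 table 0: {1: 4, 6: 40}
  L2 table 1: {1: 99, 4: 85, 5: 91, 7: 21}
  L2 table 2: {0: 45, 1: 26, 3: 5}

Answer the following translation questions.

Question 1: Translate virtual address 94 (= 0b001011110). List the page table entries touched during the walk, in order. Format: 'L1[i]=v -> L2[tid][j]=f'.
vaddr = 94 = 0b001011110
Split: l1_idx=0, l2_idx=5, offset=14

Answer: L1[0]=1 -> L2[1][5]=91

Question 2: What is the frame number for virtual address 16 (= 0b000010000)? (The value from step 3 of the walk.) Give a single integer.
Answer: 99

Derivation:
vaddr = 16: l1_idx=0, l2_idx=1
L1[0] = 1; L2[1][1] = 99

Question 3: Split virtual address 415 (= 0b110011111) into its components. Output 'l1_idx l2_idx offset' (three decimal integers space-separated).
vaddr = 415 = 0b110011111
  top 2 bits -> l1_idx = 3
  next 3 bits -> l2_idx = 1
  bottom 4 bits -> offset = 15

Answer: 3 1 15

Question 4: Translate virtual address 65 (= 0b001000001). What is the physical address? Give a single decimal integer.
Answer: 1361

Derivation:
vaddr = 65 = 0b001000001
Split: l1_idx=0, l2_idx=4, offset=1
L1[0] = 1
L2[1][4] = 85
paddr = 85 * 16 + 1 = 1361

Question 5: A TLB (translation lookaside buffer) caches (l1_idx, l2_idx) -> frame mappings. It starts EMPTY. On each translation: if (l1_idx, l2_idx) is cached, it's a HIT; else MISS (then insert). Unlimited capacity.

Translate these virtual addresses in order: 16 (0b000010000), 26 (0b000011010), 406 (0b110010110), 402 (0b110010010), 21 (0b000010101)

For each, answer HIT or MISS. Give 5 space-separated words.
vaddr=16: (0,1) not in TLB -> MISS, insert
vaddr=26: (0,1) in TLB -> HIT
vaddr=406: (3,1) not in TLB -> MISS, insert
vaddr=402: (3,1) in TLB -> HIT
vaddr=21: (0,1) in TLB -> HIT

Answer: MISS HIT MISS HIT HIT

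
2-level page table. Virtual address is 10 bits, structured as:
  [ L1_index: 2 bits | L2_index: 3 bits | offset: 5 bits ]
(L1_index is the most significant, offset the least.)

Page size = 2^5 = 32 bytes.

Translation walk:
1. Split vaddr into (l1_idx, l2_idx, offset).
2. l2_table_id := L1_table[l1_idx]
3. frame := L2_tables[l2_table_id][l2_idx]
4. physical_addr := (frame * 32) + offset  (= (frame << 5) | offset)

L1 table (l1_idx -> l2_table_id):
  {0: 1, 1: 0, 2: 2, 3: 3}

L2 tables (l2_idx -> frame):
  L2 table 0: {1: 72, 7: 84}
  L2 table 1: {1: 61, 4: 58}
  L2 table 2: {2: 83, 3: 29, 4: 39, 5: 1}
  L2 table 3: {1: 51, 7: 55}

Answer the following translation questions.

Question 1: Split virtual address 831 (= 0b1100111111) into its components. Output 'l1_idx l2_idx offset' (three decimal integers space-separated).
vaddr = 831 = 0b1100111111
  top 2 bits -> l1_idx = 3
  next 3 bits -> l2_idx = 1
  bottom 5 bits -> offset = 31

Answer: 3 1 31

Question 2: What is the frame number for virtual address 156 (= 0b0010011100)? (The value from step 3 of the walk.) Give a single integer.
Answer: 58

Derivation:
vaddr = 156: l1_idx=0, l2_idx=4
L1[0] = 1; L2[1][4] = 58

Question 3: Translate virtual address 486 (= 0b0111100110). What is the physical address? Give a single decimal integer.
Answer: 2694

Derivation:
vaddr = 486 = 0b0111100110
Split: l1_idx=1, l2_idx=7, offset=6
L1[1] = 0
L2[0][7] = 84
paddr = 84 * 32 + 6 = 2694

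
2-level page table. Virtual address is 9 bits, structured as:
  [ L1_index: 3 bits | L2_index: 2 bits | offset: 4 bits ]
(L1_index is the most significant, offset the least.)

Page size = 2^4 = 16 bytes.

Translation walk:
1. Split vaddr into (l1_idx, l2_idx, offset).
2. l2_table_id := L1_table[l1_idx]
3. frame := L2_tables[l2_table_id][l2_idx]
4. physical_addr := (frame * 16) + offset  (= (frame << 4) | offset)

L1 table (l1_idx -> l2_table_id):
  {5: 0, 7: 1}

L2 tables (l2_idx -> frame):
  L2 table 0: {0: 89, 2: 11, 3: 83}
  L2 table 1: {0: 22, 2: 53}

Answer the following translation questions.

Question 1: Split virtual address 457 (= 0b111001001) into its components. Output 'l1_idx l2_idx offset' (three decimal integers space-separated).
vaddr = 457 = 0b111001001
  top 3 bits -> l1_idx = 7
  next 2 bits -> l2_idx = 0
  bottom 4 bits -> offset = 9

Answer: 7 0 9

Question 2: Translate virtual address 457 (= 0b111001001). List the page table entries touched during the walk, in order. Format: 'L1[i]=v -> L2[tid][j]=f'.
Answer: L1[7]=1 -> L2[1][0]=22

Derivation:
vaddr = 457 = 0b111001001
Split: l1_idx=7, l2_idx=0, offset=9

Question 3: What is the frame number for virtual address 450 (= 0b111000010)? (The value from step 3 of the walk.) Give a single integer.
vaddr = 450: l1_idx=7, l2_idx=0
L1[7] = 1; L2[1][0] = 22

Answer: 22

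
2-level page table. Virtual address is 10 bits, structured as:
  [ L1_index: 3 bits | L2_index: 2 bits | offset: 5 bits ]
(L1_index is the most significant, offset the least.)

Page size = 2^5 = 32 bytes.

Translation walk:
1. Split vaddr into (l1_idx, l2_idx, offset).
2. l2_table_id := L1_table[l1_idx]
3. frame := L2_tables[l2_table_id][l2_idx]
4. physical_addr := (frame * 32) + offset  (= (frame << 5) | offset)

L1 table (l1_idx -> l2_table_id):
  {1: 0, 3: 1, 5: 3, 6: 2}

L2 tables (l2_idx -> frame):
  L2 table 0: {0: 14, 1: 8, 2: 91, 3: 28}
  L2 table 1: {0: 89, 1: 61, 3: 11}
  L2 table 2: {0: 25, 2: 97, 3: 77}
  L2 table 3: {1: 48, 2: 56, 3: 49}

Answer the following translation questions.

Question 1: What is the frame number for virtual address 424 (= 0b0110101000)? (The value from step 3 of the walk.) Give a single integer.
Answer: 61

Derivation:
vaddr = 424: l1_idx=3, l2_idx=1
L1[3] = 1; L2[1][1] = 61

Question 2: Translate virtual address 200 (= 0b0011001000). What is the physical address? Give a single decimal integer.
Answer: 2920

Derivation:
vaddr = 200 = 0b0011001000
Split: l1_idx=1, l2_idx=2, offset=8
L1[1] = 0
L2[0][2] = 91
paddr = 91 * 32 + 8 = 2920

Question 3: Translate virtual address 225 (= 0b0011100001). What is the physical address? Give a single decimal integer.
vaddr = 225 = 0b0011100001
Split: l1_idx=1, l2_idx=3, offset=1
L1[1] = 0
L2[0][3] = 28
paddr = 28 * 32 + 1 = 897

Answer: 897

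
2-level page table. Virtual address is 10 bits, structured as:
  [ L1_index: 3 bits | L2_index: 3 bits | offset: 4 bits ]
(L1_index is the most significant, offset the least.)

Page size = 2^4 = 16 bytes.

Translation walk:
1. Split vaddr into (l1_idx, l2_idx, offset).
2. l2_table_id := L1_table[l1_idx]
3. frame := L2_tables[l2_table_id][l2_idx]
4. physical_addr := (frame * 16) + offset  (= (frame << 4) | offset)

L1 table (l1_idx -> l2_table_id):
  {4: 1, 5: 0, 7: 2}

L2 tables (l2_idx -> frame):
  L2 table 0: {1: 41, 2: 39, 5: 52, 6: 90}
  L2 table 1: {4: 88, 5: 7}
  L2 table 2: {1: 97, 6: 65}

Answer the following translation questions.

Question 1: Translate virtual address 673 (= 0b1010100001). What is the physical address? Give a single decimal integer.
vaddr = 673 = 0b1010100001
Split: l1_idx=5, l2_idx=2, offset=1
L1[5] = 0
L2[0][2] = 39
paddr = 39 * 16 + 1 = 625

Answer: 625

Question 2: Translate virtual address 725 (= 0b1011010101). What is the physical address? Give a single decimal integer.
vaddr = 725 = 0b1011010101
Split: l1_idx=5, l2_idx=5, offset=5
L1[5] = 0
L2[0][5] = 52
paddr = 52 * 16 + 5 = 837

Answer: 837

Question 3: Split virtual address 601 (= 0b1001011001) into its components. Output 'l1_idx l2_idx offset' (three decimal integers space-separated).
Answer: 4 5 9

Derivation:
vaddr = 601 = 0b1001011001
  top 3 bits -> l1_idx = 4
  next 3 bits -> l2_idx = 5
  bottom 4 bits -> offset = 9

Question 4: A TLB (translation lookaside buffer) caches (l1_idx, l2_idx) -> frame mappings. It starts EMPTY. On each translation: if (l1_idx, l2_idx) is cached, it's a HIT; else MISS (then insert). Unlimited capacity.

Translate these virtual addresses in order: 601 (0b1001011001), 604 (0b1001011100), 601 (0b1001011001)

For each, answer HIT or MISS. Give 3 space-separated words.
Answer: MISS HIT HIT

Derivation:
vaddr=601: (4,5) not in TLB -> MISS, insert
vaddr=604: (4,5) in TLB -> HIT
vaddr=601: (4,5) in TLB -> HIT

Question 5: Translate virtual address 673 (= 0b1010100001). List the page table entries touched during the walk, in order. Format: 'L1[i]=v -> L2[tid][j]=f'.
vaddr = 673 = 0b1010100001
Split: l1_idx=5, l2_idx=2, offset=1

Answer: L1[5]=0 -> L2[0][2]=39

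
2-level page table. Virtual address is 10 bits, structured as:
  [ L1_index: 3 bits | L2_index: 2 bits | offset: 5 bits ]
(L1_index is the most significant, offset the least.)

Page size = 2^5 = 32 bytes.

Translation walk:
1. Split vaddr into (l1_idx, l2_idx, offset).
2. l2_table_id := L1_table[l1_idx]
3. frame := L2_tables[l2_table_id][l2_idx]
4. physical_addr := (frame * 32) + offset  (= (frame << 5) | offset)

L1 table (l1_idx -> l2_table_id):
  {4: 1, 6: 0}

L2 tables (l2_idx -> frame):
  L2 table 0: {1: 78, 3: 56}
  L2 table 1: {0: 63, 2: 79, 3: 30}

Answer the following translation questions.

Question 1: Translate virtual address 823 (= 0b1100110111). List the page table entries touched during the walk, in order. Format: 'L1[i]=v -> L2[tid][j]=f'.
vaddr = 823 = 0b1100110111
Split: l1_idx=6, l2_idx=1, offset=23

Answer: L1[6]=0 -> L2[0][1]=78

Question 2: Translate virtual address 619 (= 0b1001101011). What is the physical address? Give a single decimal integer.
vaddr = 619 = 0b1001101011
Split: l1_idx=4, l2_idx=3, offset=11
L1[4] = 1
L2[1][3] = 30
paddr = 30 * 32 + 11 = 971

Answer: 971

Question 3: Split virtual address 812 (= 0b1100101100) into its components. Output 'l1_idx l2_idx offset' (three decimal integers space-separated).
Answer: 6 1 12

Derivation:
vaddr = 812 = 0b1100101100
  top 3 bits -> l1_idx = 6
  next 2 bits -> l2_idx = 1
  bottom 5 bits -> offset = 12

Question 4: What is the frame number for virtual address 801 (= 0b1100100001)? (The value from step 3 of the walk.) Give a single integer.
Answer: 78

Derivation:
vaddr = 801: l1_idx=6, l2_idx=1
L1[6] = 0; L2[0][1] = 78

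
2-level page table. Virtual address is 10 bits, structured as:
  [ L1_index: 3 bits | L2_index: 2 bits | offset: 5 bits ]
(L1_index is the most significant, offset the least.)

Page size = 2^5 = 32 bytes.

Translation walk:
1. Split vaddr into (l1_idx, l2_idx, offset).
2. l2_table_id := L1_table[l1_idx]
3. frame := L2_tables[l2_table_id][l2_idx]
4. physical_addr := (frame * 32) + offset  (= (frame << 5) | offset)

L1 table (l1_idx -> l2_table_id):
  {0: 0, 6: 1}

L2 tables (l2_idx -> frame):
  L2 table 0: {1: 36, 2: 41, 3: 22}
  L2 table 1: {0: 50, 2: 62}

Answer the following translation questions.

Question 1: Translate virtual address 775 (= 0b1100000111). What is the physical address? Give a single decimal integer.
Answer: 1607

Derivation:
vaddr = 775 = 0b1100000111
Split: l1_idx=6, l2_idx=0, offset=7
L1[6] = 1
L2[1][0] = 50
paddr = 50 * 32 + 7 = 1607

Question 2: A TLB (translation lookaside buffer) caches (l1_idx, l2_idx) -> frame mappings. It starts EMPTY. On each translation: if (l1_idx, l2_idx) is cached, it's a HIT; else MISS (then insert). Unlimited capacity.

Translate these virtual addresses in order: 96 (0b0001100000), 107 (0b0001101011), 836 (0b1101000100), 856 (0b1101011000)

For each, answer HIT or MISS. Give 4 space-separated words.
Answer: MISS HIT MISS HIT

Derivation:
vaddr=96: (0,3) not in TLB -> MISS, insert
vaddr=107: (0,3) in TLB -> HIT
vaddr=836: (6,2) not in TLB -> MISS, insert
vaddr=856: (6,2) in TLB -> HIT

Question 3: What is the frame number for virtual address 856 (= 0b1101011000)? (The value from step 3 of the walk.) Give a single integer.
Answer: 62

Derivation:
vaddr = 856: l1_idx=6, l2_idx=2
L1[6] = 1; L2[1][2] = 62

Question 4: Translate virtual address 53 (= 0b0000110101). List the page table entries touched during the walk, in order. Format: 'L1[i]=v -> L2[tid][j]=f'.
Answer: L1[0]=0 -> L2[0][1]=36

Derivation:
vaddr = 53 = 0b0000110101
Split: l1_idx=0, l2_idx=1, offset=21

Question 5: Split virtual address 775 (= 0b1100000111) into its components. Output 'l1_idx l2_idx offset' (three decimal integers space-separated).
Answer: 6 0 7

Derivation:
vaddr = 775 = 0b1100000111
  top 3 bits -> l1_idx = 6
  next 2 bits -> l2_idx = 0
  bottom 5 bits -> offset = 7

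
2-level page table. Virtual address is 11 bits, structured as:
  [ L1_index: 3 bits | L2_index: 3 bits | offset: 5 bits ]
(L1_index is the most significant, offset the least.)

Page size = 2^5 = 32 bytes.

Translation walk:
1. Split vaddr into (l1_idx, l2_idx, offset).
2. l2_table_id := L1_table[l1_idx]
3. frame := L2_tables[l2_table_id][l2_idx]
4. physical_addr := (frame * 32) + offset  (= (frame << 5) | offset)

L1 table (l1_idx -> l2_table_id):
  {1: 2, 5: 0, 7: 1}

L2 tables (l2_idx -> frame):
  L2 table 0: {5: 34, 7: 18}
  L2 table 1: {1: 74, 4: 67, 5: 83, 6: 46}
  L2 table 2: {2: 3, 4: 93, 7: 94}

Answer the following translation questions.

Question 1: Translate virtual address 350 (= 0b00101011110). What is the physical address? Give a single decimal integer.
Answer: 126

Derivation:
vaddr = 350 = 0b00101011110
Split: l1_idx=1, l2_idx=2, offset=30
L1[1] = 2
L2[2][2] = 3
paddr = 3 * 32 + 30 = 126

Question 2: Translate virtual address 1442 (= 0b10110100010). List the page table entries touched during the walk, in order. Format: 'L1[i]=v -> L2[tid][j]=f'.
Answer: L1[5]=0 -> L2[0][5]=34

Derivation:
vaddr = 1442 = 0b10110100010
Split: l1_idx=5, l2_idx=5, offset=2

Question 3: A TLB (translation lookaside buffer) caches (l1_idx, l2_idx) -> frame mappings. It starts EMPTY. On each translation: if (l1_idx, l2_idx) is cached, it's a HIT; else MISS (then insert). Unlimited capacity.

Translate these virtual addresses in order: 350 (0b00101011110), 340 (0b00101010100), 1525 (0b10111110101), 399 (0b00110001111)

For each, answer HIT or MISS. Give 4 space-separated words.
vaddr=350: (1,2) not in TLB -> MISS, insert
vaddr=340: (1,2) in TLB -> HIT
vaddr=1525: (5,7) not in TLB -> MISS, insert
vaddr=399: (1,4) not in TLB -> MISS, insert

Answer: MISS HIT MISS MISS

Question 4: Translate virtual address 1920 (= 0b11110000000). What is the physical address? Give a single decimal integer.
vaddr = 1920 = 0b11110000000
Split: l1_idx=7, l2_idx=4, offset=0
L1[7] = 1
L2[1][4] = 67
paddr = 67 * 32 + 0 = 2144

Answer: 2144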